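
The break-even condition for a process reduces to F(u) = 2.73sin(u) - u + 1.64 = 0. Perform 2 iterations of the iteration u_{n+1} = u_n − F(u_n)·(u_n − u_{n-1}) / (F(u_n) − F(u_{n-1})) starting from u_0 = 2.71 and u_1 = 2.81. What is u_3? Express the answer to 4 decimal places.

2.7306

F(2.71) = 0.072008, F(2.81) = -0.281250
u_2 = 2.810000 − (-0.281250)·(2.810000 − 2.710000) / (-0.281250 − 0.072008) = 2.810000 − (-0.028125)/(-0.353258) = 2.730384
F(2.730384) = 0.000845
u_3 = 2.730384 − 0.000845·(2.730384 − 2.810000) / (0.000845 − (-0.281250)) = 2.730384 − (-0.000067)/(0.282095) = 2.730622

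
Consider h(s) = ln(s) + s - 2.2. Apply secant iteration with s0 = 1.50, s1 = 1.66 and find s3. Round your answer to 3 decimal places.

h(1.50) = -0.29453, h(1.66) = -0.03318
s2 = 1.66000 − (-0.03318)·(1.66000 − 1.50000) / (-0.03318 − (-0.29453)) = 1.66000 − (-0.00531)/(0.26135) = 1.68031
h(1.68031) = -0.00070
s3 = 1.68031 − (-0.00070)·(1.68031 − 1.66000) / (-0.00070 − (-0.03318)) = 1.68031 − (-0.00001)/(0.03248) = 1.68076

1.681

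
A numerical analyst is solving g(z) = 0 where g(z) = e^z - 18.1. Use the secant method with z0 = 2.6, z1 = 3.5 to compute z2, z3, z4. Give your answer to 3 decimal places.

g(2.6) = -4.63626, g(3.5) = 15.01545
z2 = 3.50000 − 15.01545·(3.50000 − 2.60000) / (15.01545 − (-4.63626)) = 3.50000 − (13.51391)/(19.65171) = 2.81233
g(2.81233) = -1.45135
z3 = 2.81233 − (-1.45135)·(2.81233 − 3.50000) / (-1.45135 − 15.01545) = 2.81233 − (0.99805)/(-16.46680) = 2.87294
g(2.87294) = -0.41107
z4 = 2.87294 − (-0.41107)·(2.87294 − 2.81233) / (-0.41107 − (-1.45135)) = 2.87294 − (-0.02491)/(1.04028) = 2.89689

2.812, 2.873, 2.897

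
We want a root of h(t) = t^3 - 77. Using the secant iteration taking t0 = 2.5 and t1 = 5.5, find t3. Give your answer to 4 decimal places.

h(2.5) = -61.375000, h(5.5) = 89.375000
t2 = 5.500000 − 89.375000·(5.500000 − 2.500000) / (89.375000 − (-61.375000)) = 5.500000 − (268.125000)/(150.750000) = 3.721393
h(3.721393) = -25.463298
t3 = 3.721393 − (-25.463298)·(3.721393 − 5.500000) / (-25.463298 − 89.375000) = 3.721393 − (45.289200)/(-114.838298) = 4.115767

4.1158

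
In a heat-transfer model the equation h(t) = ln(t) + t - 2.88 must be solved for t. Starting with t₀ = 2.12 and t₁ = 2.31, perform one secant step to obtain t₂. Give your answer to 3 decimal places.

h(2.12) = -0.00858, h(2.31) = 0.26725
t₂ = 2.31000 − 0.26725·(2.31000 − 2.12000) / (0.26725 − (-0.00858)) = 2.31000 − (0.05078)/(0.27583) = 2.12591

2.126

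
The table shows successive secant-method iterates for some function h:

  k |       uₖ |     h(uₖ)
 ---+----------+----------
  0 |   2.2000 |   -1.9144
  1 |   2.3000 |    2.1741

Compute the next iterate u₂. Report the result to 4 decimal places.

u₂ = 2.3000 − 2.1741·(2.3000 − 2.2000) / (2.1741 − (-1.9144))
   = 2.3000 − (0.217410)/(4.088500) = 2.246824

2.2468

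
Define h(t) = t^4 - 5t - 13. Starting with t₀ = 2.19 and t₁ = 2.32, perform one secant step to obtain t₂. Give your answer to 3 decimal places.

2.213

h(2.19) = -0.94742, h(2.32) = 4.37023
t₂ = 2.32000 − 4.37023·(2.32000 − 2.19000) / (4.37023 − (-0.94742)) = 2.32000 − (0.56813)/(5.31765) = 2.21316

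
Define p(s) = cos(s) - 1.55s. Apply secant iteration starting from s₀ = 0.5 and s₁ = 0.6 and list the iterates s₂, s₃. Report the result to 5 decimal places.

0.54950, 0.55001

p(0.5) = 0.1025826, p(0.6) = -0.1046644
s₂ = 0.6000000 − (-0.1046644)·(0.6000000 − 0.5000000) / (-0.1046644 − 0.1025826) = 0.6000000 − (-0.0104664)/(-0.2072469) = 0.5494977
p(0.5494977) = 0.0010654
s₃ = 0.5494977 − 0.0010654·(0.5494977 − 0.6000000) / (0.0010654 − (-0.1046644)) = 0.5494977 − (-0.0000538)/(0.1057298) = 0.5500067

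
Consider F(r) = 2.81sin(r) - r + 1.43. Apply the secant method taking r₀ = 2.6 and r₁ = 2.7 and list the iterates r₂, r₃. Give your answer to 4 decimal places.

F(2.6) = 0.278559, F(2.7) = -0.069063
r₂ = 2.700000 − (-0.069063)·(2.700000 − 2.600000) / (-0.069063 − 0.278559) = 2.700000 − (-0.006906)/(-0.347621) = 2.680133
F(2.680133) = 0.001036
r₃ = 2.680133 − 0.001036·(2.680133 − 2.700000) / (0.001036 − (-0.069063)) = 2.680133 − (-0.000021)/(0.070098) = 2.680426

2.6801, 2.6804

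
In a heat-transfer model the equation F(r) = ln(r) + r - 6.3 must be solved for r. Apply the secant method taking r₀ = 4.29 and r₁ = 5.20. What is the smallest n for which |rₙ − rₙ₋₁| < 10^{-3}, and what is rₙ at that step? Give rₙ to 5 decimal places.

F(4.29) = -0.5537133, F(5.20) = 0.5486586
r₂ = 5.2000000 − 0.5486586·(0.9100000)/(1.1023719) = 4.7470863;  |Δ| = 0.4529137
F(4.7470863) = 0.0046173
r₃ = 4.7470863 − 0.0046173·(-0.4529137)/(-0.5440413) = 4.7432424;  |Δ| = 0.0038439
F(4.7432424) = -0.0000367
r₄ = 4.7432424 − (-0.0000367)·(-0.0038439)/(-0.0046540) = 4.7432727;  |Δ| = 0.0000303
|r₄ − r₃| = 0.0000303 < 10^{-3}

n = 4, rₙ = 4.74327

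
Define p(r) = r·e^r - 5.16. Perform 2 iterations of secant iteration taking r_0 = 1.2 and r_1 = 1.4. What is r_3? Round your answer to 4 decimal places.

1.3445

p(1.2) = -1.175860, p(1.4) = 0.517280
r_2 = 1.400000 − 0.517280·(1.400000 − 1.200000) / (0.517280 − (-1.175860)) = 1.400000 − (0.103456)/(1.693140) = 1.338897
p(1.338897) = -0.052331
r_3 = 1.338897 − (-0.052331)·(1.338897 − 1.400000) / (-0.052331 − 0.517280) = 1.338897 − (0.003198)/(-0.569611) = 1.344511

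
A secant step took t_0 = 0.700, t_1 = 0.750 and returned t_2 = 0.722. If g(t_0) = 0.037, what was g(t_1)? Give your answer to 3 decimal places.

-0.047

The secant line through (0.700, 0.037) and (0.750, g(t_1)) crosses zero at t_2 = 0.722.
So (0.700, 0.037), (0.750, g(t_1)), (0.722, 0) are collinear:
g(t_1) = 0.037 · (0.750 − 0.722) / (0.700 − 0.722) = 0.037 · (0.02800)/(-0.02200) = -0.04709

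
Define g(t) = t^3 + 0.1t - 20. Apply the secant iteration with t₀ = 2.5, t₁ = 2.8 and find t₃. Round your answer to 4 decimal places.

g(2.5) = -4.125000, g(2.8) = 2.232000
t₂ = 2.800000 − 2.232000·(2.800000 − 2.500000) / (2.232000 − (-4.125000)) = 2.800000 − (0.669600)/(6.357000) = 2.694667
g(2.694667) = -0.163929
t₃ = 2.694667 − (-0.163929)·(2.694667 − 2.800000) / (-0.163929 − 2.232000) = 2.694667 − (0.017267)/(-2.395929) = 2.701874

2.7019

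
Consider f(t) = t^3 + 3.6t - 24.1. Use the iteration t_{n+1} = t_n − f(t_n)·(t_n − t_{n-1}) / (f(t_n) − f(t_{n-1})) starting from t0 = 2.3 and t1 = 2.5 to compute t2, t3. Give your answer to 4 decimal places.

f(2.3) = -3.653000, f(2.5) = 0.525000
t2 = 2.500000 − 0.525000·(2.500000 − 2.300000) / (0.525000 − (-3.653000)) = 2.500000 − (0.105000)/(4.178000) = 2.474868
f(2.474868) = -0.031971
t3 = 2.474868 − (-0.031971)·(2.474868 − 2.500000) / (-0.031971 − 0.525000) = 2.474868 − (0.000803)/(-0.556971) = 2.476311

2.4749, 2.4763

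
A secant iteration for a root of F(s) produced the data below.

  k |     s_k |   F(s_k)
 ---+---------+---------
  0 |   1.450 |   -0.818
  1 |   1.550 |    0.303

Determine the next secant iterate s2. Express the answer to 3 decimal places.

1.523

s2 = 1.550 − 0.303·(1.550 − 1.450) / (0.303 − (-0.818))
   = 1.550 − (0.03030)/(1.12100) = 1.52297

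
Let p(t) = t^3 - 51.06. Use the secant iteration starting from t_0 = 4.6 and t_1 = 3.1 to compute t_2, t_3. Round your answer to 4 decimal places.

p(4.6) = 46.276000, p(3.1) = -21.269000
t_2 = 3.100000 − (-21.269000)·(3.100000 − 4.600000) / (-21.269000 − 46.276000) = 3.100000 − (31.903500)/(-67.545000) = 3.572330
p(3.572330) = -5.471579
t_3 = 3.572330 − (-5.471579)·(3.572330 − 3.100000) / (-5.471579 − (-21.269000)) = 3.572330 − (-2.584388)/(15.797421) = 3.735925

3.5723, 3.7359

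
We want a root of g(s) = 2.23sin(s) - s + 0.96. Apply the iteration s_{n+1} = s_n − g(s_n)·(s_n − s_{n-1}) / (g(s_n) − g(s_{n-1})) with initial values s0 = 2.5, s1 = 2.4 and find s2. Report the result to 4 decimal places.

g(2.5) = -0.205407, g(2.4) = 0.066283
s2 = 2.400000 − 0.066283·(2.400000 − 2.500000) / (0.066283 − (-0.205407)) = 2.400000 − (-0.006628)/(0.271690) = 2.424397

2.4244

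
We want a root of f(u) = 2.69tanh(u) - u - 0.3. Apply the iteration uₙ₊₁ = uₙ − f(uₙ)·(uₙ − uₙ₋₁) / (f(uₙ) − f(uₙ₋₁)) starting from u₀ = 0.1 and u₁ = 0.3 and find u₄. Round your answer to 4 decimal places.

0.1806

f(0.1) = -0.131893, f(0.3) = 0.183631
u₂ = 0.300000 − 0.183631·(0.300000 − 0.100000) / (0.183631 − (-0.131893)) = 0.300000 − (0.036726)/(0.315524) = 0.183603
f(0.183603) = 0.004812
u₃ = 0.183603 − 0.004812·(0.183603 − 0.300000) / (0.004812 − 0.183631) = 0.183603 − (-0.000560)/(-0.178818) = 0.180470
f(0.180470) = -0.000208
u₄ = 0.180470 − (-0.000208)·(0.180470 − 0.183603) / (-0.000208 − 0.004812) = 0.180470 − (0.000001)/(-0.005021) = 0.180600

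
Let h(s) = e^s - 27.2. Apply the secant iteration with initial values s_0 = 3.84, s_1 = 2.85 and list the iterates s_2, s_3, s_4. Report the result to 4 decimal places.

h(3.84) = 19.325474, h(2.85) = -9.912218
s_2 = 2.850000 − (-9.912218)·(2.850000 − 3.840000) / (-9.912218 − 19.325474) = 2.850000 − (9.813096)/(-29.237693) = 3.185632
h(3.185632) = -3.017441
s_3 = 3.185632 − (-3.017441)·(3.185632 − 2.850000) / (-3.017441 − (-9.912218)) = 3.185632 − (-1.012749)/(6.894777) = 3.332518
h(3.332518) = 0.808780
s_4 = 3.332518 − 0.808780·(3.332518 − 3.185632) / (0.808780 − (-3.017441)) = 3.332518 − (0.118799)/(3.826221) = 3.301469

3.1856, 3.3325, 3.3015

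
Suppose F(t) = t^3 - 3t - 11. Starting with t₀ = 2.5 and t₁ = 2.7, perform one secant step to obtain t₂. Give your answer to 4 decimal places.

F(2.5) = -2.875000, F(2.7) = 0.583000
t₂ = 2.700000 − 0.583000·(2.700000 − 2.500000) / (0.583000 − (-2.875000)) = 2.700000 − (0.116600)/(3.458000) = 2.666281

2.6663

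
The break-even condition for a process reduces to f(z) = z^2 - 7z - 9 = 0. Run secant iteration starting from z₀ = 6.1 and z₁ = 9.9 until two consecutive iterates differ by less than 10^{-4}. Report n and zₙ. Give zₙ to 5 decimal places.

f(6.1) = -14.4900000, f(9.9) = 19.7100000
z₂ = 9.9000000 − 19.7100000·(3.8000000)/(34.2000000) = 7.7100000;  |Δ| = 2.1900000
f(7.7100000) = -3.5259000
z₃ = 7.7100000 − (-3.5259000)·(-2.1900000)/(-23.2359000) = 8.0423186;  |Δ| = 0.3323186
f(8.0423186) = -0.6173420
z₄ = 8.0423186 − (-0.6173420)·(0.3323186)/(2.9085580) = 8.1128533;  |Δ| = 0.0705347
f(8.1128533) = 0.0284151
z₅ = 8.1128533 − 0.0284151·(0.0705347)/(0.6457572) = 8.1097495;  |Δ| = 0.0031037
f(8.1097495) = -0.0002093
z₆ = 8.1097495 − (-0.0002093)·(-0.0031037)/(-0.0286244) = 8.1097722;  |Δ| = 0.0000227
|z₆ − z₅| = 0.0000227 < 10^{-4}

n = 6, zₙ = 8.10977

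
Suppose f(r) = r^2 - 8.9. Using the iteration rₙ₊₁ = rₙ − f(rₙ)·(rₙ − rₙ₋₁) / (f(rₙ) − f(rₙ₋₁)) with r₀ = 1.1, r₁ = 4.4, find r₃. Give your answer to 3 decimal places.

f(1.1) = -7.69000, f(4.4) = 10.46000
r₂ = 4.40000 − 10.46000·(4.40000 − 1.10000) / (10.46000 − (-7.69000)) = 4.40000 − (34.51800)/(18.15000) = 2.49818
f(2.49818) = -2.65909
r₃ = 2.49818 − (-2.65909)·(2.49818 − 4.40000) / (-2.65909 − 10.46000) = 2.49818 − (5.05710)/(-13.11909) = 2.88366

2.884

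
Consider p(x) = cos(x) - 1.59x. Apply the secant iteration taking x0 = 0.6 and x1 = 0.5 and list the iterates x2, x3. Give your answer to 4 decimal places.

p(0.6) = -0.128664, p(0.5) = 0.082583
x2 = 0.500000 − 0.082583·(0.500000 − 0.600000) / (0.082583 − (-0.128664)) = 0.500000 − (-0.008258)/(0.211247) = 0.539093
p(0.539093) = 0.001017
x3 = 0.539093 − 0.001017·(0.539093 − 0.500000) / (0.001017 − 0.082583) = 0.539093 − (0.000040)/(-0.081566) = 0.539580

0.5391, 0.5396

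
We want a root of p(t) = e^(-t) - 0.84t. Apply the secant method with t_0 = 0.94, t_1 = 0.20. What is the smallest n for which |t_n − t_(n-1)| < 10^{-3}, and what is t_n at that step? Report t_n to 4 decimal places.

n = 5, t_n = 0.6325

p(0.94) = -0.398972, p(0.20) = 0.650731
t_2 = 0.200000 − 0.650731·(-0.740000)/(1.049703) = 0.658740;  |Δ| = 0.458740
p(0.658740) = -0.035839
t_3 = 0.658740 − (-0.035839)·(0.458740)/(-0.686569) = 0.634794;  |Δ| = 0.023946
p(0.634794) = -0.003182
t_4 = 0.634794 − (-0.003182)·(-0.023946)/(0.032656) = 0.632461;  |Δ| = 0.002333
p(0.632461) = 0.000016
t_5 = 0.632461 − 0.000016·(-0.002333)/(0.003198) = 0.632472;  |Δ| = 0.000012
|t_5 − t_4| = 0.000012 < 10^{-3}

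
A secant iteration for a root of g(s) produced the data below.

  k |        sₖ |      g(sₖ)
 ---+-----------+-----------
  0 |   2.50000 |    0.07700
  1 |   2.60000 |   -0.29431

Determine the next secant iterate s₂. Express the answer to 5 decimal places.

s₂ = 2.60000 − (-0.29431)·(2.60000 − 2.50000) / (-0.29431 − 0.07700)
   = 2.60000 − (-0.0294310)/(-0.3713100) = 2.5207374

2.52074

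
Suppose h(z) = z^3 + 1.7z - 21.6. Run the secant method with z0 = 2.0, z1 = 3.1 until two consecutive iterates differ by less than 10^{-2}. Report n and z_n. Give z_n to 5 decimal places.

n = 5, z_n = 2.58186

h(2.0) = -10.2000000, h(3.1) = 13.4610000
z2 = 3.1000000 − 13.4610000·(1.1000000)/(23.6610000) = 2.4741980;  |Δ| = 0.6258020
h(2.4741980) = -2.2476741
z3 = 2.4741980 − (-2.2476741)·(-0.6258020)/(-15.7086741) = 2.5637409;  |Δ| = 0.0895428
h(2.5637409) = -0.3907688
z4 = 2.5637409 − (-0.3907688)·(0.0895428)/(1.8569053) = 2.5825843;  |Δ| = 0.0188435
h(2.5825843) = 0.0155640
z5 = 2.5825843 − 0.0155640·(0.0188435)/(0.4063327) = 2.5818626;  |Δ| = 0.0007218
|z5 − z4| = 0.0007218 < 10^{-2}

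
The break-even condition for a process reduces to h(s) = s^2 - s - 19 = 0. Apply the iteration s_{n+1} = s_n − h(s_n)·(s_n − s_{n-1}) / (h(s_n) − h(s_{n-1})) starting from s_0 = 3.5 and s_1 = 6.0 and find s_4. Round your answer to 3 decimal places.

h(3.5) = -10.25000, h(6.0) = 11.00000
s_2 = 6.00000 − 11.00000·(6.00000 − 3.50000) / (11.00000 − (-10.25000)) = 6.00000 − (27.50000)/(21.25000) = 4.70588
h(4.70588) = -1.56055
s_3 = 4.70588 − (-1.56055)·(4.70588 − 6.00000) / (-1.56055 − 11.00000) = 4.70588 − (2.01954)/(-12.56055) = 4.86667
h(4.86667) = -0.18222
s_4 = 4.86667 − (-0.18222)·(4.86667 − 4.70588) / (-0.18222 − (-1.56055)) = 4.86667 − (-0.02930)/(1.37833) = 4.88792

4.888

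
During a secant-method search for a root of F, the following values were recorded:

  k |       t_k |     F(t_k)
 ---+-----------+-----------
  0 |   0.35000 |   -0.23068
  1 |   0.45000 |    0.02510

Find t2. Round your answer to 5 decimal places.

t2 = 0.45000 − 0.02510·(0.45000 − 0.35000) / (0.02510 − (-0.23068))
   = 0.45000 − (0.0025100)/(0.2557800) = 0.4401869

0.44019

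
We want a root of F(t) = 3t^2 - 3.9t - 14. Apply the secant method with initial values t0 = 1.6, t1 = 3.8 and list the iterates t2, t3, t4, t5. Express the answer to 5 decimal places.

F(1.6) = -12.5600000, F(3.8) = 14.5000000
t2 = 3.8000000 − 14.5000000·(3.8000000 − 1.6000000) / (14.5000000 − (-12.5600000)) = 3.8000000 − (31.9000000)/(27.0600000) = 2.6211382
F(2.6211382) = -3.6113425
t3 = 2.6211382 − (-3.6113425)·(2.6211382 − 3.8000000) / (-3.6113425 − 14.5000000) = 2.6211382 − (4.2572736)/(-18.1113425) = 2.8561994
F(2.8561994) = -0.6655527
t4 = 2.8561994 − (-0.6655527)·(2.8561994 − 2.6211382) / (-0.6655527 − (-3.6113425)) = 2.8561994 − (-0.1564456)/(2.9457898) = 2.9093076
F(2.9093076) = 0.0459125
t5 = 2.9093076 − 0.0459125·(2.9093076 − 2.8561994) / (0.0459125 − (-0.6655527)) = 2.9093076 − (0.0024383)/(0.7114651) = 2.9058804

2.62114, 2.85620, 2.90931, 2.90588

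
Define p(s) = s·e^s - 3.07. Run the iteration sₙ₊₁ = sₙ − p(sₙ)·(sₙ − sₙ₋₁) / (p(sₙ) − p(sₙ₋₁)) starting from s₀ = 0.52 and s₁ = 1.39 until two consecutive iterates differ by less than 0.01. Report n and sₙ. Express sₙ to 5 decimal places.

p(0.52) = -2.1953456, p(1.39) = 2.5106416
s₂ = 1.3900000 − 2.5106416·(0.8700000)/(4.7059872) = 0.9258555;  |Δ| = 0.4641445
p(0.9258555) = -0.7331161
s₃ = 0.9258555 − (-0.7331161)·(-0.4641445)/(-3.2437577) = 1.0307560;  |Δ| = 0.1049005
p(1.0307560) = -0.1806011
s₄ = 1.0307560 − (-0.1806011)·(0.1049005)/(0.5525151) = 1.0650449;  |Δ| = 0.0342889
p(1.0650449) = 0.0196626
s₅ = 1.0650449 − 0.0196626·(0.0342889)/(0.2002636) = 1.0616783;  |Δ| = 0.0033666
|s₅ − s₄| = 0.0033666 < 0.01

n = 5, sₙ = 1.06168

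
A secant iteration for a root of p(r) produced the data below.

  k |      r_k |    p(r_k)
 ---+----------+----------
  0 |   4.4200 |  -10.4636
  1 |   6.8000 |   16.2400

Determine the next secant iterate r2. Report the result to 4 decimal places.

5.3526

r2 = 6.8000 − 16.2400·(6.8000 − 4.4200) / (16.2400 − (-10.4636))
   = 6.8000 − (38.651200)/(26.703600) = 5.352585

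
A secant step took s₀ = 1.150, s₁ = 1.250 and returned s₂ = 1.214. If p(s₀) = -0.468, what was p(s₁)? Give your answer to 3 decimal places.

0.263

The secant line through (1.150, -0.468) and (1.250, p(s₁)) crosses zero at s₂ = 1.214.
So (1.150, -0.468), (1.250, p(s₁)), (1.214, 0) are collinear:
p(s₁) = -0.468 · (1.250 − 1.214) / (1.150 − 1.214) = -0.468 · (0.03600)/(-0.06400) = 0.26325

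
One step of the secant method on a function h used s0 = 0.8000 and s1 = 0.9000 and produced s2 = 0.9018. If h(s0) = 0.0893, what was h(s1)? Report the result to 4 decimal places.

0.0016

The secant line through (0.8000, 0.0893) and (0.9000, h(s1)) crosses zero at s2 = 0.9018.
So (0.8000, 0.0893), (0.9000, h(s1)), (0.9018, 0) are collinear:
h(s1) = 0.0893 · (0.9000 − 0.9018) / (0.8000 − 0.9018) = 0.0893 · (-0.001800)/(-0.101800) = 0.001579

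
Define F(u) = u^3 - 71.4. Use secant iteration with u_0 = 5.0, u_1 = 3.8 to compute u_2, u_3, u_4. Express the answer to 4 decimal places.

F(5.0) = 53.600000, F(3.8) = -16.528000
u_2 = 3.800000 − (-16.528000)·(3.800000 − 5.000000) / (-16.528000 − 53.600000) = 3.800000 − (19.833600)/(-70.128000) = 4.082820
F(4.082820) = -3.341763
u_3 = 4.082820 − (-3.341763)·(4.082820 − 3.800000) / (-3.341763 − (-16.528000)) = 4.082820 − (-0.945117)/(13.186237) = 4.154495
F(4.154495) = 0.305847
u_4 = 4.154495 − 0.305847·(4.154495 − 4.082820) / (0.305847 − (-3.341763)) = 4.154495 − (0.021921)/(3.647610) = 4.148485

4.0828, 4.1545, 4.1485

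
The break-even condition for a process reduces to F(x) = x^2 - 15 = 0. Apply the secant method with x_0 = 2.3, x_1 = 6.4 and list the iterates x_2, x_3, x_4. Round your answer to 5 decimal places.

F(2.3) = -9.7100000, F(6.4) = 25.9600000
x_2 = 6.4000000 − 25.9600000·(6.4000000 − 2.3000000) / (25.9600000 − (-9.7100000)) = 6.4000000 − (106.4360000)/(35.6700000) = 3.4160920
F(3.4160920) = -3.3303158
x_3 = 3.4160920 − (-3.3303158)·(3.4160920 − 6.4000000) / (-3.3303158 − 25.9600000) = 3.4160920 − (9.9373560)/(-29.2903158) = 3.7553630
F(3.7553630) = -0.8972488
x_4 = 3.7553630 − (-0.8972488)·(3.7553630 − 3.4160920) / (-0.8972488 − (-3.3303158)) = 3.7553630 − (-0.3044105)/(2.4330670) = 3.8804769

3.41609, 3.75536, 3.88048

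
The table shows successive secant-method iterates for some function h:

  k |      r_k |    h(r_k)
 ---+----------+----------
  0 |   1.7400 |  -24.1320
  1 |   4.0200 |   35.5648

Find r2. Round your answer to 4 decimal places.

r2 = 4.0200 − 35.5648·(4.0200 − 1.7400) / (35.5648 − (-24.1320))
   = 4.0200 − (81.087744)/(59.696800) = 2.661674

2.6617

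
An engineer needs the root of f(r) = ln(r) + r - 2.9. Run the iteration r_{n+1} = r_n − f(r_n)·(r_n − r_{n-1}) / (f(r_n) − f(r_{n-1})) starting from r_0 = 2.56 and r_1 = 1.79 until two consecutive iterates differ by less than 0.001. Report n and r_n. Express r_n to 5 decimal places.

n = 4, r_n = 2.13945

f(2.56) = 0.6000073, f(1.79) = -0.5277844
r_2 = 1.7900000 − (-0.5277844)·(-0.7700000)/(-1.1277916) = 2.1503449;  |Δ| = 0.3603449
f(2.1503449) = 0.0159732
r_3 = 2.1503449 − 0.0159732·(0.3603449)/(0.5437575) = 2.1397596;  |Δ| = 0.0105853
f(2.1397596) = 0.0004531
r_4 = 2.1397596 − 0.0004531·(-0.0105853)/(-0.0155201) = 2.1394506;  |Δ| = 0.0003090
|r_4 − r_3| = 0.0003090 < 0.001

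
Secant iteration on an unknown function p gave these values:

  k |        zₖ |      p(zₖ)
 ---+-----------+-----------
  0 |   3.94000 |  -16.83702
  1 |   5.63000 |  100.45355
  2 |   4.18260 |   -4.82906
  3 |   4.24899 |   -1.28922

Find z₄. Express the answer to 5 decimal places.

4.27317

z₄ = 4.24899 − (-1.28922)·(4.24899 − 4.18260) / (-1.28922 − (-4.82906))
   = 4.24899 − (-0.0855913)/(3.5398400) = 4.2731694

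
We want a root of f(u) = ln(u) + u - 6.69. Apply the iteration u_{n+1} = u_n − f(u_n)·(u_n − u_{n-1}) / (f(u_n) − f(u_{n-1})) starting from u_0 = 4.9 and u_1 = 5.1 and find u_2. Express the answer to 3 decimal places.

f(4.9) = -0.20076, f(5.1) = 0.03924
u_2 = 5.10000 − 0.03924·(5.10000 − 4.90000) / (0.03924 − (-0.20076)) = 5.10000 − (0.00785)/(0.24001) = 5.06730

5.067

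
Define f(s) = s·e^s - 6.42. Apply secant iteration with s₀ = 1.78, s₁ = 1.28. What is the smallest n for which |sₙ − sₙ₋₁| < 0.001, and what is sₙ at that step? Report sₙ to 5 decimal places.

f(1.78) = 4.1351444, f(1.28) = -1.8163012
s₂ = 1.2800000 − (-1.8163012)·(-0.5000000)/(-5.9514456) = 1.4325933;  |Δ| = 0.1525933
f(1.4325933) = -0.4180792
s₃ = 1.4325933 − (-0.4180792)·(0.1525933)/(1.3982220) = 1.4782198;  |Δ| = 0.0456266
f(1.4782198) = 0.0621899
s₄ = 1.4782198 − 0.0621899·(0.0456266)/(0.4802690) = 1.4723117;  |Δ| = 0.0059082
f(1.4723117) = -0.0017506
s₅ = 1.4723117 − (-0.0017506)·(-0.0059082)/(-0.0639404) = 1.4724734;  |Δ| = 0.0001618
|s₅ − s₄| = 0.0001618 < 0.001

n = 5, sₙ = 1.47247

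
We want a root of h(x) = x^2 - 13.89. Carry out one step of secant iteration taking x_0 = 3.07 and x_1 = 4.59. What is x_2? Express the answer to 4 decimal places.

3.6529

h(3.07) = -4.465100, h(4.59) = 7.178100
x_2 = 4.590000 − 7.178100·(4.590000 − 3.070000) / (7.178100 − (-4.465100)) = 4.590000 − (10.910712)/(11.643200) = 3.652911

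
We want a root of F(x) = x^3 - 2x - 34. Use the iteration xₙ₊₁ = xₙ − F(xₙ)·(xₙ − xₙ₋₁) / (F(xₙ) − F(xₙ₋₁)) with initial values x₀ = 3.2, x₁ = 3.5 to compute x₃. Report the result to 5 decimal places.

F(3.2) = -7.6320000, F(3.5) = 1.8750000
x₂ = 3.5000000 − 1.8750000·(3.5000000 − 3.2000000) / (1.8750000 − (-7.6320000)) = 3.5000000 − (0.5625000)/(9.5070000) = 3.4408331
F(3.4408331) = -0.1445003
x₃ = 3.4408331 − (-0.1445003)·(3.4408331 − 3.5000000) / (-0.1445003 − 1.8750000) = 3.4408331 − (0.0085496)/(-2.0195003) = 3.4450666

3.44507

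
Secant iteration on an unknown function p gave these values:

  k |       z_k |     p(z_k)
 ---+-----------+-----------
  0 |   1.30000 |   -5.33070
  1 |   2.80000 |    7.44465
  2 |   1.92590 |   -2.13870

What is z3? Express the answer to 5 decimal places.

z3 = 1.92590 − (-2.13870)·(1.92590 − 2.80000) / (-2.13870 − 7.44465)
   = 1.92590 − (1.8694377)/(-9.5833500) = 2.1209714

2.12097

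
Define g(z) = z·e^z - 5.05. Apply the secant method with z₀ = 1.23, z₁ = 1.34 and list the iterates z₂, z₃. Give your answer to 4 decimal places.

1.3318, 1.3324

g(1.23) = -0.841888, g(1.34) = 0.067518
z₂ = 1.340000 − 0.067518·(1.340000 − 1.230000) / (0.067518 − (-0.841888)) = 1.340000 − (0.007427)/(0.909406) = 1.331833
g(1.331833) = -0.005042
z₃ = 1.331833 − (-0.005042)·(1.331833 − 1.340000) / (-0.005042 − 0.067518) = 1.331833 − (0.000041)/(-0.072560) = 1.332401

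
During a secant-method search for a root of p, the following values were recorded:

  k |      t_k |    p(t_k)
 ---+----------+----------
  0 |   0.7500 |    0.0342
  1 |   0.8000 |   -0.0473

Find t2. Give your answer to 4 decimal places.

t2 = 0.8000 − (-0.0473)·(0.8000 − 0.7500) / (-0.0473 − 0.0342)
   = 0.8000 − (-0.002365)/(-0.081500) = 0.770982

0.7710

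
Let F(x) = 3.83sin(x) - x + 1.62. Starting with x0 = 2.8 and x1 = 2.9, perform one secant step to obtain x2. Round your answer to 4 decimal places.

2.8221

F(2.8) = 0.103005, F(2.9) = -0.363675
x2 = 2.900000 − (-0.363675)·(2.900000 − 2.800000) / (-0.363675 − 0.103005) = 2.900000 − (-0.036368)/(-0.466680) = 2.822072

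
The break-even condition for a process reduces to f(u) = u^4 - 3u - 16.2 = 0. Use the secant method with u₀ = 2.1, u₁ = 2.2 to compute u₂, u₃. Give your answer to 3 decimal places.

f(2.1) = -3.05190, f(2.2) = 0.62560
u₂ = 2.20000 − 0.62560·(2.20000 − 2.10000) / (0.62560 − (-3.05190)) = 2.20000 − (0.06256)/(3.67750) = 2.18299
f(2.18299) = -0.03956
u₃ = 2.18299 − (-0.03956)·(2.18299 − 2.20000) / (-0.03956 − 0.62560) = 2.18299 − (0.00067)/(-0.66516) = 2.18400

2.183, 2.184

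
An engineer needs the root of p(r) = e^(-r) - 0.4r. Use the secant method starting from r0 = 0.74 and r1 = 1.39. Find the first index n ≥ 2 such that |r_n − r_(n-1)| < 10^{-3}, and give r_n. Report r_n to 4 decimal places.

n = 5, r_n = 0.9586

p(0.74) = 0.181114, p(1.39) = -0.306925
r2 = 1.390000 − (-0.306925)·(0.650000)/(-0.488039) = 0.981219;  |Δ| = 0.408781
p(0.981219) = -0.017634
r3 = 0.981219 − (-0.017634)·(-0.408781)/(0.289291) = 0.956302;  |Δ| = 0.024917
p(0.956302) = 0.001791
r4 = 0.956302 − 0.001791·(-0.024917)/(0.019424) = 0.958599;  |Δ| = 0.002297
p(0.958599) = -0.000010
r5 = 0.958599 − (-0.000010)·(0.002297)/(-0.001801) = 0.958586;  |Δ| = 0.000013
|r5 − r4| = 0.000013 < 10^{-3}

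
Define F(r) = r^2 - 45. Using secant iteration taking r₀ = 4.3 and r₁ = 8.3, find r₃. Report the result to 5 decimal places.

6.67527

F(4.3) = -26.5100000, F(8.3) = 23.8900000
r₂ = 8.3000000 − 23.8900000·(8.3000000 − 4.3000000) / (23.8900000 − (-26.5100000)) = 8.3000000 − (95.5600000)/(50.4000000) = 6.4039683
F(6.4039683) = -3.9891906
r₃ = 6.4039683 − (-3.9891906)·(6.4039683 − 8.3000000) / (-3.9891906 − 23.8900000) = 6.4039683 − (7.5636320)/(-27.8791906) = 6.6752685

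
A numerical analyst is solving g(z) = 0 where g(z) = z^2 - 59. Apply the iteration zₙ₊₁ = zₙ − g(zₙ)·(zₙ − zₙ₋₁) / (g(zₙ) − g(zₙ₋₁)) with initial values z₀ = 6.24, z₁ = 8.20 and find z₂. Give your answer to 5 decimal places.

7.62936

g(6.24) = -20.0624000, g(8.20) = 8.2400000
z₂ = 8.2000000 − 8.2400000·(8.2000000 − 6.2400000) / (8.2400000 − (-20.0624000)) = 8.2000000 − (16.1504000)/(28.3024000) = 7.6293629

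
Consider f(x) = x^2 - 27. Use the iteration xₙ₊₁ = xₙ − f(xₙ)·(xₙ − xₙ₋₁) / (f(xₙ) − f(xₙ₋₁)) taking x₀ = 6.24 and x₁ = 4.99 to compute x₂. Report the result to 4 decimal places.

f(6.24) = 11.937600, f(4.99) = -2.099900
x₂ = 4.990000 − (-2.099900)·(4.990000 − 6.240000) / (-2.099900 − 11.937600) = 4.990000 − (2.624875)/(-14.037500) = 5.176990

5.1770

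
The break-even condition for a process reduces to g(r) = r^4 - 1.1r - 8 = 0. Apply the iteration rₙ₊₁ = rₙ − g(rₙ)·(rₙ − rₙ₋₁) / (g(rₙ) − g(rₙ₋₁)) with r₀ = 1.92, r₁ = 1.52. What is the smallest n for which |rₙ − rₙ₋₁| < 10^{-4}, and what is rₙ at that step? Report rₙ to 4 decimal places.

g(1.92) = 3.477545, g(1.52) = -4.334052
r₂ = 1.520000 − (-4.334052)·(-0.400000)/(-7.811597) = 1.741929;  |Δ| = 0.221929
g(1.741929) = -0.709042
r₃ = 1.741929 − (-0.709042)·(0.221929)/(3.625010) = 1.785338;  |Δ| = 0.043409
g(1.785338) = 0.195846
r₄ = 1.785338 − 0.195846·(0.043409)/(0.904888) = 1.775943;  |Δ| = 0.009395
g(1.775943) = -0.005992
r₅ = 1.775943 − (-0.005992)·(-0.009395)/(-0.201838) = 1.776222;  |Δ| = 0.000279
g(1.776222) = -0.000048
r₆ = 1.776222 − (-0.000048)·(0.000279)/(0.005943) = 1.776224;  |Δ| = 0.000002
|r₆ − r₅| = 0.000002 < 10^{-4}

n = 6, rₙ = 1.7762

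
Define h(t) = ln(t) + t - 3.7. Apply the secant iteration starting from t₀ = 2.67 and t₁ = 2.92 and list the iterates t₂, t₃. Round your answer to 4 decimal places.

h(2.67) = -0.047922, h(2.92) = 0.291584
t₂ = 2.920000 − 0.291584·(2.920000 − 2.670000) / (0.291584 − (-0.047922)) = 2.920000 − (0.072896)/(0.339505) = 2.705288
h(2.705288) = 0.000496
t₃ = 2.705288 − 0.000496·(2.705288 − 2.920000) / (0.000496 − 0.291584) = 2.705288 − (-0.000107)/(-0.291088) = 2.704922

2.7053, 2.7049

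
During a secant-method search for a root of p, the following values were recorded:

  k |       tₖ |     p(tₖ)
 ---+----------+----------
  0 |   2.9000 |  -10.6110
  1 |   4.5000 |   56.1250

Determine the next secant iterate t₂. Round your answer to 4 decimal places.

t₂ = 4.5000 − 56.1250·(4.5000 − 2.9000) / (56.1250 − (-10.6110))
   = 4.5000 − (89.800000)/(66.736000) = 3.154399

3.1544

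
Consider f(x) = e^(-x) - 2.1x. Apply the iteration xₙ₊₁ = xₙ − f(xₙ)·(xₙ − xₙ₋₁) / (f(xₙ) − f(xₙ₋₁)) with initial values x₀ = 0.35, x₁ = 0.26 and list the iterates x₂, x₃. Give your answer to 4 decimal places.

0.3393, 0.3392

f(0.35) = -0.030312, f(0.26) = 0.225052
x₂ = 0.260000 − 0.225052·(0.260000 − 0.350000) / (0.225052 − (-0.030312)) = 0.260000 − (-0.020255)/(0.255363) = 0.339317
f(0.339317) = -0.000309
x₃ = 0.339317 − (-0.000309)·(0.339317 − 0.260000) / (-0.000309 − 0.225052) = 0.339317 − (-0.000024)/(-0.225360) = 0.339208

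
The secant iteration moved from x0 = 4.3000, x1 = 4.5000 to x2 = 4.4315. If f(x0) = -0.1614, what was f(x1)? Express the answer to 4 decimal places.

0.0841

The secant line through (4.3000, -0.1614) and (4.5000, f(x1)) crosses zero at x2 = 4.4315.
So (4.3000, -0.1614), (4.5000, f(x1)), (4.4315, 0) are collinear:
f(x1) = -0.1614 · (4.5000 − 4.4315) / (4.3000 − 4.4315) = -0.1614 · (0.068500)/(-0.131500) = 0.084075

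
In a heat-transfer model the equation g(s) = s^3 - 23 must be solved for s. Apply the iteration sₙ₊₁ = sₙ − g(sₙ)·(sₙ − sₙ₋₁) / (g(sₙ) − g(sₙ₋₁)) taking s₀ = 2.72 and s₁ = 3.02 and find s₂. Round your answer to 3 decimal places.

g(2.72) = -2.87635, g(3.02) = 4.54361
s₂ = 3.02000 − 4.54361·(3.02000 − 2.72000) / (4.54361 − (-2.87635)) = 3.02000 − (1.36308)/(7.41996) = 2.83630

2.836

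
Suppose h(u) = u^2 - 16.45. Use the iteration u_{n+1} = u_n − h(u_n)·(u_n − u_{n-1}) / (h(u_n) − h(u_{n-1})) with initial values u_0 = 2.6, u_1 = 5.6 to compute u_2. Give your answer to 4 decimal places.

3.7817

h(2.6) = -9.690000, h(5.6) = 14.910000
u_2 = 5.600000 − 14.910000·(5.600000 − 2.600000) / (14.910000 − (-9.690000)) = 5.600000 − (44.730000)/(24.600000) = 3.781707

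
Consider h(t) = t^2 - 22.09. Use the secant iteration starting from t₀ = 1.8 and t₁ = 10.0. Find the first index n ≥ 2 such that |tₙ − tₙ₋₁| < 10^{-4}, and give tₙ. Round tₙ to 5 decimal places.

h(1.8) = -18.8500000, h(10.0) = 77.9100000
t₂ = 10.0000000 − 77.9100000·(8.2000000)/(96.7600000) = 3.3974576;  |Δ| = 6.6025424
h(3.3974576) = -10.5472817
t₃ = 3.3974576 − (-10.5472817)·(-6.6025424)/(-88.4572817) = 4.1847176;  |Δ| = 0.7872599
h(4.1847176) = -4.5781389
t₄ = 4.1847176 − (-4.5781389)·(0.7872599)/(5.9691428) = 4.7885204;  |Δ| = 0.6038028
h(4.7885204) = 0.8399277
t₅ = 4.7885204 − 0.8399277·(0.6038028)/(5.4180665) = 4.6949168;  |Δ| = 0.0936036
h(4.6949168) = -0.0477565
t₆ = 4.6949168 − (-0.0477565)·(-0.0936036)/(-0.8876841) = 4.6999526;  |Δ| = 0.0050358
h(4.6999526) = -0.0004460
t₇ = 4.6999526 − (-0.0004460)·(0.0050358)/(0.0473105) = 4.7000000;  |Δ| = 0.0000475
|t₇ − t₆| = 0.0000475 < 10^{-4}

n = 7, tₙ = 4.70000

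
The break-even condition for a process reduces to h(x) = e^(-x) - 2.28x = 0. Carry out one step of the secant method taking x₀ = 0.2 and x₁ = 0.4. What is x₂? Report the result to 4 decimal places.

0.3200

h(0.2) = 0.362731, h(0.4) = -0.241680
x₂ = 0.400000 − (-0.241680)·(0.400000 − 0.200000) / (-0.241680 − 0.362731) = 0.400000 − (-0.048336)/(-0.604411) = 0.320028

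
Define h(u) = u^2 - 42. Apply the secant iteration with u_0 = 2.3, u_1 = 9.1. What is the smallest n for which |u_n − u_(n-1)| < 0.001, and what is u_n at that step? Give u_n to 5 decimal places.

n = 6, u_n = 6.48074

h(2.3) = -36.7100000, h(9.1) = 40.8100000
u_2 = 9.1000000 − 40.8100000·(6.8000000)/(77.5200000) = 5.5201754;  |Δ| = 3.5798246
h(5.5201754) = -11.5276631
u_3 = 5.5201754 − (-11.5276631)·(-3.5798246)/(-52.3376631) = 6.3086518;  |Δ| = 0.7884764
h(6.3086518) = -2.2009121
u_4 = 6.3086518 − (-2.2009121)·(0.7884764)/(9.3267510) = 6.4947153;  |Δ| = 0.1860634
h(6.4947153) = 0.1813262
u_5 = 6.4947153 − 0.1813262·(0.1860634)/(2.3822383) = 6.4805529;  |Δ| = 0.0141624
h(6.4805529) = -0.0024345
u_6 = 6.4805529 − (-0.0024345)·(-0.0141624)/(-0.1837607) = 6.4807405;  |Δ| = 0.0001876
|u_6 − u_5| = 0.0001876 < 0.001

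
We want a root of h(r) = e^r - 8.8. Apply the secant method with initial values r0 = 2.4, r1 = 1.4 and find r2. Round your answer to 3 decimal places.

h(2.4) = 2.22318, h(1.4) = -4.74480
r2 = 1.40000 − (-4.74480)·(1.40000 − 2.40000) / (-4.74480 − 2.22318) = 1.40000 − (4.74480)/(-6.96798) = 2.08094

2.081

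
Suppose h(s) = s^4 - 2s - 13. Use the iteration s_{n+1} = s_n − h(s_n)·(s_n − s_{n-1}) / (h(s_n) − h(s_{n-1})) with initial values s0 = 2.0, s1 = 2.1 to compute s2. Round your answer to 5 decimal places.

h(2.0) = -1.0000000, h(2.1) = 2.2481000
s2 = 2.1000000 − 2.2481000·(2.1000000 − 2.0000000) / (2.2481000 − (-1.0000000)) = 2.1000000 − (0.2248100)/(3.2481000) = 2.0307872

2.03079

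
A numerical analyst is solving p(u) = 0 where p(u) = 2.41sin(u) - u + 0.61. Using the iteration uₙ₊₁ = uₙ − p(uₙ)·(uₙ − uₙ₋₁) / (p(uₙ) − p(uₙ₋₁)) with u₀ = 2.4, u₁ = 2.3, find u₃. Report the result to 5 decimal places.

p(2.4) = -0.1621337, p(2.3) = 0.1071496
u₂ = 2.3000000 − 0.1071496·(2.3000000 − 2.4000000) / (0.1071496 − (-0.1621337)) = 2.3000000 − (-0.0107150)/(0.2692833) = 2.3397906
p(2.3397906) = 0.0020604
u₃ = 2.3397906 − 0.0020604·(2.3397906 − 2.3000000) / (0.0020604 − 0.1071496) = 2.3397906 − (0.0000820)/(-0.1050892) = 2.3405708

2.34057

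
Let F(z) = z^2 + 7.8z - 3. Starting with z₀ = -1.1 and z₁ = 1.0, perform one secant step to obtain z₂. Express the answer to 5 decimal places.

F(-1.1) = -10.3700000, F(1.0) = 5.8000000
z₂ = 1.0000000 − 5.8000000·(1.0000000 − (-1.1000000)) / (5.8000000 − (-10.3700000)) = 1.0000000 − (12.1800000)/(16.1700000) = 0.2467532

0.24675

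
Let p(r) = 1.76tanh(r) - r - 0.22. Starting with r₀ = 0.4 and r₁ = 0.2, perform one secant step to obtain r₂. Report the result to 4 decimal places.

0.3197

p(0.4) = 0.048710, p(0.2) = -0.072619
r₂ = 0.200000 − (-0.072619)·(0.200000 − 0.400000) / (-0.072619 − 0.048710) = 0.200000 − (0.014524)/(-0.121330) = 0.319706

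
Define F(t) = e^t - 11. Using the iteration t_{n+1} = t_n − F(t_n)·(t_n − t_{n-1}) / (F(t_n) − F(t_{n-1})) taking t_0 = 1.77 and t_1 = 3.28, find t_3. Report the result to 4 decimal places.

F(1.77) = -5.129147, F(3.28) = 15.575773
t_2 = 3.280000 − 15.575773·(3.280000 − 1.770000) / (15.575773 − (-5.129147)) = 3.280000 − (23.519417)/(20.704919) = 2.144066
F(2.144066) = -2.465931
t_3 = 2.144066 − (-2.465931)·(2.144066 − 3.280000) / (-2.465931 − 15.575773) = 2.144066 − (2.801135)/(-18.041704) = 2.299325

2.2993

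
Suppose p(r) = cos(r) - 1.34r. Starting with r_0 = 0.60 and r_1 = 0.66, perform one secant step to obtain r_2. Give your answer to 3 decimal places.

p(0.60) = 0.02134, p(0.66) = -0.09441
r_2 = 0.66000 − (-0.09441)·(0.66000 − 0.60000) / (-0.09441 − 0.02134) = 0.66000 − (-0.00566)/(-0.11574) = 0.61106

0.611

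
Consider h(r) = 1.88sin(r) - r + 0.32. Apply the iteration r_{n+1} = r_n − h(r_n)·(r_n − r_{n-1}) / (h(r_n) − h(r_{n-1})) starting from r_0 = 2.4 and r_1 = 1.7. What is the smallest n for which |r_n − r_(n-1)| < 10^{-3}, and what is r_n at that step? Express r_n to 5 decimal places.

n = 5, r_n = 2.01641

h(2.4) = -0.8101292, h(1.7) = 0.4843298
r_2 = 1.7000000 − 0.4843298·(-0.7000000)/(1.2944591) = 1.9619093;  |Δ| = 0.2619093
h(1.9619093) = 0.0961231
r_3 = 1.9619093 − 0.0961231·(0.2619093)/(-0.3882067) = 2.0267602;  |Δ| = 0.0648509
h(2.0267602) = -0.0188266
r_4 = 2.0267602 − (-0.0188266)·(0.0648509)/(-0.1149497) = 2.0161389;  |Δ| = 0.0106213
h(2.0161389) = 0.0004919
r_5 = 2.0161389 − 0.0004919·(-0.0106213)/(0.0193185) = 2.0164093;  |Δ| = 0.0002705
|r_5 − r_4| = 0.0002705 < 10^{-3}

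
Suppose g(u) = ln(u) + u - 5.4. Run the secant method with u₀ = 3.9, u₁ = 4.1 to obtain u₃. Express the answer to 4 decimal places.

g(3.9) = -0.139023, g(4.1) = 0.110987
u₂ = 4.100000 − 0.110987·(4.100000 − 3.900000) / (0.110987 − (-0.139023)) = 4.100000 − (0.022197)/(0.250010) = 4.011214
g(4.011214) = 0.000308
u₃ = 4.011214 − 0.000308·(4.011214 − 4.100000) / (0.000308 − 0.110987) = 4.011214 − (-0.000027)/(-0.110679) = 4.010967

4.0110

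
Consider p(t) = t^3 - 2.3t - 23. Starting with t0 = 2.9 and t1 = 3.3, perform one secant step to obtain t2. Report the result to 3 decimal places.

3.099

p(2.9) = -5.28100, p(3.3) = 5.34700
t2 = 3.30000 − 5.34700·(3.30000 − 2.90000) / (5.34700 − (-5.28100)) = 3.30000 − (2.13880)/(10.62800) = 3.09876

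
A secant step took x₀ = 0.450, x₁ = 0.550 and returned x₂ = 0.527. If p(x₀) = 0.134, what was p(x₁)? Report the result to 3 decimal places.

-0.040

The secant line through (0.450, 0.134) and (0.550, p(x₁)) crosses zero at x₂ = 0.527.
So (0.450, 0.134), (0.550, p(x₁)), (0.527, 0) are collinear:
p(x₁) = 0.134 · (0.550 − 0.527) / (0.450 − 0.527) = 0.134 · (0.02300)/(-0.07700) = -0.04003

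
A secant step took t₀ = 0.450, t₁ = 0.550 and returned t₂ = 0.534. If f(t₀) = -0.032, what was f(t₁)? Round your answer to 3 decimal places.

The secant line through (0.450, -0.032) and (0.550, f(t₁)) crosses zero at t₂ = 0.534.
So (0.450, -0.032), (0.550, f(t₁)), (0.534, 0) are collinear:
f(t₁) = -0.032 · (0.550 − 0.534) / (0.450 − 0.534) = -0.032 · (0.01600)/(-0.08400) = 0.00610

0.006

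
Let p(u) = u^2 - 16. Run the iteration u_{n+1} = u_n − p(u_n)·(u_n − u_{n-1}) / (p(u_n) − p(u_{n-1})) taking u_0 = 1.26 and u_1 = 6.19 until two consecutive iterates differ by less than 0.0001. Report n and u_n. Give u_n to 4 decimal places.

p(1.26) = -14.412400, p(6.19) = 22.316100
u_2 = 6.190000 − 22.316100·(4.930000)/(36.728500) = 3.194550;  |Δ| = 2.995450
p(3.194550) = -5.794848
u_3 = 3.194550 − (-5.794848)·(-2.995450)/(-28.110948) = 3.812038;  |Δ| = 0.617488
p(3.812038) = -1.468363
u_4 = 3.812038 − (-1.468363)·(0.617488)/(4.326485) = 4.021607;  |Δ| = 0.209569
p(4.021607) = 0.173325
u_5 = 4.021607 − 0.173325·(0.209569)/(1.641688) = 3.999482;  |Δ| = 0.022126
p(3.999482) = -0.004147
u_6 = 3.999482 − (-0.004147)·(-0.022126)/(-0.177473) = 3.999999;  |Δ| = 0.000517
p(3.999999) = -0.000011
u_7 = 3.999999 − (-0.000011)·(0.000517)/(0.004136) = 4.000000;  |Δ| = 0.000001
|u_7 − u_6| = 0.000001 < 0.0001

n = 7, u_n = 4.0000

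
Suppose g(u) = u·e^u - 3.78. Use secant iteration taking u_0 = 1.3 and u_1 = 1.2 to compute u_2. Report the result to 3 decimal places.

g(1.3) = 0.99009, g(1.2) = 0.20414
u_2 = 1.20000 − 0.20414·(1.20000 − 1.30000) / (0.20414 − 0.99009) = 1.20000 − (-0.02041)/(-0.78595) = 1.17403

1.174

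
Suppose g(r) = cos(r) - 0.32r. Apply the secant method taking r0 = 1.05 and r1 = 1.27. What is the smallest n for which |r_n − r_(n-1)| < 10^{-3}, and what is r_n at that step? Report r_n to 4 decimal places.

g(1.05) = 0.161571, g(1.27) = -0.110119
r2 = 1.270000 − (-0.110119)·(0.220000)/(-0.271690) = 1.180831;  |Δ| = 0.089169
g(1.180831) = 0.002290
r3 = 1.180831 − 0.002290·(-0.089169)/(0.112409) = 1.182648;  |Δ| = 0.001816
g(1.182648) = 0.000028
r4 = 1.182648 − 0.000028·(0.001816)/(-0.002262) = 1.182670;  |Δ| = 0.000022
|r4 − r3| = 0.000022 < 10^{-3}

n = 4, r_n = 1.1827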